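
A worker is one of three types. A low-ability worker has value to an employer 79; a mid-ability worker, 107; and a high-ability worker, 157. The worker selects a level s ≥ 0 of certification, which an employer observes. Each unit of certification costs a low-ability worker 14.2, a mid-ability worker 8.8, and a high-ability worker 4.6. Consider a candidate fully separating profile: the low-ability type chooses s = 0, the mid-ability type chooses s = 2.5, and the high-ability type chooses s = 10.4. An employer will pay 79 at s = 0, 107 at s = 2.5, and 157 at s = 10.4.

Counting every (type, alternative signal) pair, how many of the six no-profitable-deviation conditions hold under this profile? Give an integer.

Low-ability (own payoff 79): to s=2.5 gives 107 − 14.2×2.5 = 71.5 → no gain ✓; to s=10.4 gives 157 − 14.2×10.4 = 9.32 → no gain ✓.
Mid-ability (own payoff 107 − 8.8×2.5 = 85): to s=0 gives 79 → no gain ✓; to s=10.4 gives 157 − 8.8×10.4 = 65.48 → no gain ✓.
High-ability (own payoff 157 − 4.6×10.4 = 109.16): to s=0 gives 79 → no gain ✓; to s=2.5 gives 107 − 4.6×2.5 = 95.5 → no gain ✓.
6 of the 6 constraints hold; this profile is a separating equilibrium.

6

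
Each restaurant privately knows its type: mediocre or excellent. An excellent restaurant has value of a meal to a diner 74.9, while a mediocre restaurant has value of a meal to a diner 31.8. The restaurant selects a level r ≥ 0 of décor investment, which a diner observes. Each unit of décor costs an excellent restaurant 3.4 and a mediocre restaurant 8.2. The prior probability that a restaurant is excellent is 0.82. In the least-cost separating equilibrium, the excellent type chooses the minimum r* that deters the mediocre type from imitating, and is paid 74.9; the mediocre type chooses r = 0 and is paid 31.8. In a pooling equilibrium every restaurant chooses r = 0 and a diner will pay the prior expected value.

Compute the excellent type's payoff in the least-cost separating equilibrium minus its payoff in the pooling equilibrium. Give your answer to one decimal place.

Least-cost separating signal: r* solves 31.8 = 74.9 − 8.2·r*, so r* = (74.9 − 31.8)/8.2 ≈ 5.2561.
Excellent type's separating payoff: 74.9 − 3.4 × r* = 74.9 − 3.4 × (74.9 − 31.8)/8.2 = 74.9 − 146.54/8.2 ≈ 57.029.
Pooling payoff: 0.82 × 74.9 + 0.18 × 31.8 = 67.142.
Difference: 57.029 − 67.142 = -10.113, i.e. -10.1 to one decimal place.
The excellent type would prefer the pooling outcome.

-10.1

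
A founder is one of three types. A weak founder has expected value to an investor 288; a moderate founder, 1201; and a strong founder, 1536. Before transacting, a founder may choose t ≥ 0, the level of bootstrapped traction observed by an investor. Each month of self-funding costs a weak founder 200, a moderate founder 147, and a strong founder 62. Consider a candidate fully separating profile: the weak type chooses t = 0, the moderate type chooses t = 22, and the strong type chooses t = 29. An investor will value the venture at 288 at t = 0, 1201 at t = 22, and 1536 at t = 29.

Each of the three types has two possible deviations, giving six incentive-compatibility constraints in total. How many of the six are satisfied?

Moderate (own payoff 1201 − 147×22 = -2033): to t=0 gives 288 → profitable ✗; to t=29 gives 1536 − 147×29 = -2727 → no gain ✓.
Strong (own payoff 1536 − 62×29 = -262): to t=0 gives 288 → profitable ✗; to t=22 gives 1201 − 62×22 = -163 → profitable ✗.
Weak (own payoff 288): to t=22 gives 1201 − 200×22 = -3199 → no gain ✓; to t=29 gives 1536 − 200×29 = -4264 → no gain ✓.
3 of the 6 constraints hold; not an equilibrium.

3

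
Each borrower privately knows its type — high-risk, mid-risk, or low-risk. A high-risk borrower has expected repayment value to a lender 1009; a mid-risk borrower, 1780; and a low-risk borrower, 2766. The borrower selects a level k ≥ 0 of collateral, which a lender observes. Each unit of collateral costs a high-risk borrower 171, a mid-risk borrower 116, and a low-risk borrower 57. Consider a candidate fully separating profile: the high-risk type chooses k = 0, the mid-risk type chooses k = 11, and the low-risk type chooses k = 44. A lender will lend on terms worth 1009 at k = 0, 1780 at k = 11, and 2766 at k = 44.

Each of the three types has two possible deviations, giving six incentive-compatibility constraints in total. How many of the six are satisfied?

3

Mid-risk (own payoff 1780 − 116×11 = 504): to k=0 gives 1009 → profitable ✗; to k=44 gives 2766 − 116×44 = -2338 → no gain ✓.
Low-risk (own payoff 2766 − 57×44 = 258): to k=0 gives 1009 → profitable ✗; to k=11 gives 1780 − 57×11 = 1153 → profitable ✗.
High-risk (own payoff 1009): to k=11 gives 1780 − 171×11 = -101 → no gain ✓; to k=44 gives 2766 − 171×44 = -4758 → no gain ✓.
3 of the 6 constraints hold; not an equilibrium.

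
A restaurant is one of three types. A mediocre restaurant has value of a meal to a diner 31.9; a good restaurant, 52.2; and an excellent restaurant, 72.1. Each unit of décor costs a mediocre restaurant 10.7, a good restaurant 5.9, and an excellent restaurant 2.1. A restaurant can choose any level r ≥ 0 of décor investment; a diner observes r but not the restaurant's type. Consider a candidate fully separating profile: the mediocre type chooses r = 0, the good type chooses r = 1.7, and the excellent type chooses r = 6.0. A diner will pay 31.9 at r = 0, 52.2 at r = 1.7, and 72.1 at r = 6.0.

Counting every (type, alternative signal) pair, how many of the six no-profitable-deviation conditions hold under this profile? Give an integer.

5

Excellent (own payoff 72.1 − 2.1×6.0 = 59.5): to r=0 gives 31.9 → no gain ✓; to r=1.7 gives 52.2 − 2.1×1.7 = 48.63 → no gain ✓.
Good (own payoff 52.2 − 5.9×1.7 = 42.17): to r=0 gives 31.9 → no gain ✓; to r=6.0 gives 72.1 − 5.9×6.0 = 36.7 → no gain ✓.
Mediocre (own payoff 31.9): to r=1.7 gives 52.2 − 10.7×1.7 = 34.01 → profitable ✗; to r=6.0 gives 72.1 − 10.7×6.0 = 7.9 → no gain ✓.
5 of the 6 constraints hold; not an equilibrium.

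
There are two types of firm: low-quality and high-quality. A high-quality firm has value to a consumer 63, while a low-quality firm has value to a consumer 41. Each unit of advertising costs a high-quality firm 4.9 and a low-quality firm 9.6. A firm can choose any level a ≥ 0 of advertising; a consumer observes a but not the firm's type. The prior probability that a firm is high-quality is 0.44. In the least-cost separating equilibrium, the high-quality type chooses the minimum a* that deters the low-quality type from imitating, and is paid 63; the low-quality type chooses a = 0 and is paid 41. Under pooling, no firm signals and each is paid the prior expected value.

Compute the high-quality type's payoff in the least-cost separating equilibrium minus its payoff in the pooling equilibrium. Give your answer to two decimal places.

1.09

Least-cost separating signal: a* solves 41 = 63 − 9.6·a*, so a* = (63 − 41)/9.6 ≈ 2.2917.
High-quality type's separating payoff: 63 − 4.9 × a* = 63 − 4.9 × (63 − 41)/9.6 = 63 − 107.8/9.6 ≈ 51.7708.
Pooling payoff: 0.44 × 63 + 0.56 × 41 = 50.68.
Difference: 51.7708 − 50.68 = 1.0908, i.e. 1.09 to two decimal places.
The high-quality type prefers to separate.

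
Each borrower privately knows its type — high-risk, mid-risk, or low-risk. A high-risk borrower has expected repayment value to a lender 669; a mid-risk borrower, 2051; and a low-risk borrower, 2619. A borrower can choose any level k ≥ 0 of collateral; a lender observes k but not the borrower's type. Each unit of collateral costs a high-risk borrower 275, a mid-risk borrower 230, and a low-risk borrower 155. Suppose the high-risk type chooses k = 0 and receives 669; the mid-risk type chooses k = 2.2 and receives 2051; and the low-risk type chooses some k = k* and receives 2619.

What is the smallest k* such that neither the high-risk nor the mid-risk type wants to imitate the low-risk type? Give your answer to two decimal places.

7.09

Mid-risk type (on-path payoff 2051 − 230×2.2 = 1545) won't mimic when 1545 ≥ 2619 − 230·k*, i.e. k* ≥ 4.67.
High-risk type (on-path payoff 669) won't mimic when 669 ≥ 2619 − 275·k*, i.e. k* ≥ 7.09.
Both must hold, so k* = max(7.09, 4.67) = 7.09. The high-risk type's constraint binds.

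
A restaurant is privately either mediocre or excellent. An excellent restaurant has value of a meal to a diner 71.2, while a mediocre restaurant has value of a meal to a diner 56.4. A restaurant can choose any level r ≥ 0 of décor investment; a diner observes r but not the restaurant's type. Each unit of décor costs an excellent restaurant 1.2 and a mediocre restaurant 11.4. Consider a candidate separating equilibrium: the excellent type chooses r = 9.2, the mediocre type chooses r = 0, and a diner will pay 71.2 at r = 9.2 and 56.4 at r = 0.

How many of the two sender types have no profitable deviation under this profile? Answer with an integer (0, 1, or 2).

2

Mediocre type: stay at 0 → 56.4; mimic → 71.2 − 11.4 × 9.2 = -33.68. IC holds (56.4 ≥ -33.68).
Excellent type: signal → 71.2 − 1.2 × 9.2 = 60.16; deviate to 0 → 56.4. IC holds (60.16 ≥ 56.4).
2 of 2 constraints hold, so this is a separating equilibrium.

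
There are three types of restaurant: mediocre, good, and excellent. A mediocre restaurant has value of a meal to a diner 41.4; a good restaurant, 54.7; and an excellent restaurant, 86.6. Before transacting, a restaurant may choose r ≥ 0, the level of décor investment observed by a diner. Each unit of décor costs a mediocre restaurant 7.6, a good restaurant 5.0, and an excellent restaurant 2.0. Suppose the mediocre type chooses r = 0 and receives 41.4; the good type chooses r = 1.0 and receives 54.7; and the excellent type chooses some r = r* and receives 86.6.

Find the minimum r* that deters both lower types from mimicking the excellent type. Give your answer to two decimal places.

Good type (on-path payoff 54.7 − 5.0×1.0 = 49.7) won't mimic when 49.7 ≥ 86.6 − 5.0·r*, i.e. r* ≥ 7.38.
Mediocre type (on-path payoff 41.4) won't mimic when 41.4 ≥ 86.6 − 7.6·r*, i.e. r* ≥ 5.95.
Both must hold, so r* = max(5.95, 7.38) = 7.38. The good type's constraint binds.

7.38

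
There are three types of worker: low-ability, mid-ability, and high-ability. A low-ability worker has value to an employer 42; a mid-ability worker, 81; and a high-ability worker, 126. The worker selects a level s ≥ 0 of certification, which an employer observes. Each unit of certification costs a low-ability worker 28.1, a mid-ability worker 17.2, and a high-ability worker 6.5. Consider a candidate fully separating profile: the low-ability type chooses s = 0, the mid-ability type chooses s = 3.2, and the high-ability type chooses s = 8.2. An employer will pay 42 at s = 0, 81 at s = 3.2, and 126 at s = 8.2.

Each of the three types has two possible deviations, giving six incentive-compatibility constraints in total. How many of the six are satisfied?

5

Mid-ability (own payoff 81 − 17.2×3.2 = 25.96): to s=0 gives 42 → profitable ✗; to s=8.2 gives 126 − 17.2×8.2 = -15.04 → no gain ✓.
Low-ability (own payoff 42): to s=3.2 gives 81 − 28.1×3.2 = -8.92 → no gain ✓; to s=8.2 gives 126 − 28.1×8.2 = -104.42 → no gain ✓.
High-ability (own payoff 126 − 6.5×8.2 = 72.7): to s=0 gives 42 → no gain ✓; to s=3.2 gives 81 − 6.5×3.2 = 60.2 → no gain ✓.
5 of the 6 constraints hold; not an equilibrium.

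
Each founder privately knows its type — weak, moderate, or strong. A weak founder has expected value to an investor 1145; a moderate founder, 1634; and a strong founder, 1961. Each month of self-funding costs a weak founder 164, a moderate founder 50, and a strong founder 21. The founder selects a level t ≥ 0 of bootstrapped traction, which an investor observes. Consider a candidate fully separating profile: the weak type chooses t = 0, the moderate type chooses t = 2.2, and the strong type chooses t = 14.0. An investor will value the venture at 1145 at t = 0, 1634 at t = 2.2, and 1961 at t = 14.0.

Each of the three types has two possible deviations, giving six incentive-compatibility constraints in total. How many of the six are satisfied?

Moderate (own payoff 1634 − 50×2.2 = 1524): to t=0 gives 1145 → no gain ✓; to t=14.0 gives 1961 − 50×14.0 = 1261 → no gain ✓.
Strong (own payoff 1961 − 21×14.0 = 1667): to t=0 gives 1145 → no gain ✓; to t=2.2 gives 1634 − 21×2.2 = 1587.8 → no gain ✓.
Weak (own payoff 1145): to t=2.2 gives 1634 − 164×2.2 = 1273.2 → profitable ✗; to t=14.0 gives 1961 − 164×14.0 = -335 → no gain ✓.
5 of the 6 constraints hold; not an equilibrium.

5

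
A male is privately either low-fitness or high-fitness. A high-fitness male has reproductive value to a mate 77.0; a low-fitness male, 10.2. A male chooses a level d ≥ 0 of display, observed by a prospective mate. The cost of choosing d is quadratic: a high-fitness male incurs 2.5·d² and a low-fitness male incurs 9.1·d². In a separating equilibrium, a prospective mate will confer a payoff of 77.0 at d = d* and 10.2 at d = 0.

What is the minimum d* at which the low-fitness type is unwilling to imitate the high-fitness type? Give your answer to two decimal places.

2.71

The low-fitness type at d = 0 receives 10.2; imitating at d* yields 77.0 − 9.1·d*².
Indifference: 10.2 = 77.0 − 9.1·d*², so d*² = (77.0 − 10.2) / 9.1 ≈ 7.3407.
d* = √7.3407 ≈ 2.71.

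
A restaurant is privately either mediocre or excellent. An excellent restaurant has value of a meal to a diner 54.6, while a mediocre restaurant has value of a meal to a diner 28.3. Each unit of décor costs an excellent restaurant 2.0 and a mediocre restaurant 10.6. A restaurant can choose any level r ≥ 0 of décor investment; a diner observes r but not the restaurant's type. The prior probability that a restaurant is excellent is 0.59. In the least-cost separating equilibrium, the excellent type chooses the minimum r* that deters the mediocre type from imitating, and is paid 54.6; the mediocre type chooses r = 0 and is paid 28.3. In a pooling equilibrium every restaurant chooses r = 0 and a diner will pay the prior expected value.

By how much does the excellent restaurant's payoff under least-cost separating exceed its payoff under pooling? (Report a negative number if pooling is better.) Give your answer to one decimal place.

5.8

Least-cost separating signal: r* solves 28.3 = 54.6 − 10.6·r*, so r* = (54.6 − 28.3)/10.6 ≈ 2.4811.
Excellent type's separating payoff: 54.6 − 2.0 × r* = 54.6 − 2.0 × (54.6 − 28.3)/10.6 = 54.6 − 52.6/10.6 ≈ 49.638.
Pooling payoff: 0.59 × 54.6 + 0.41 × 28.3 = 43.817.
Difference: 49.638 − 43.817 = 5.821, i.e. 5.8 to one decimal place.
The excellent type prefers to separate.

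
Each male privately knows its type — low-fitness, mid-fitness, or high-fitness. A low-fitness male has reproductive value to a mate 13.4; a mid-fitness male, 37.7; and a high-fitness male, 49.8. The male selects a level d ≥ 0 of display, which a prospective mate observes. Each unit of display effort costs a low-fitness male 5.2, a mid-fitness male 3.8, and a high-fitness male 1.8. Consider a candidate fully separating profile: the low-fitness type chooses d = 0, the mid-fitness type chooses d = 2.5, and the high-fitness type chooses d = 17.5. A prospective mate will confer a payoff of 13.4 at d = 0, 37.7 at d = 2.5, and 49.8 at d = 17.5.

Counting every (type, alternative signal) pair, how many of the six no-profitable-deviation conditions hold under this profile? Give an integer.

4

Mid-fitness (own payoff 37.7 − 3.8×2.5 = 28.2): to d=0 gives 13.4 → no gain ✓; to d=17.5 gives 49.8 − 3.8×17.5 = -16.7 → no gain ✓.
High-fitness (own payoff 49.8 − 1.8×17.5 = 18.3): to d=0 gives 13.4 → no gain ✓; to d=2.5 gives 37.7 − 1.8×2.5 = 33.2 → profitable ✗.
Low-fitness (own payoff 13.4): to d=2.5 gives 37.7 − 5.2×2.5 = 24.7 → profitable ✗; to d=17.5 gives 49.8 − 5.2×17.5 = -41.2 → no gain ✓.
4 of the 6 constraints hold; not an equilibrium.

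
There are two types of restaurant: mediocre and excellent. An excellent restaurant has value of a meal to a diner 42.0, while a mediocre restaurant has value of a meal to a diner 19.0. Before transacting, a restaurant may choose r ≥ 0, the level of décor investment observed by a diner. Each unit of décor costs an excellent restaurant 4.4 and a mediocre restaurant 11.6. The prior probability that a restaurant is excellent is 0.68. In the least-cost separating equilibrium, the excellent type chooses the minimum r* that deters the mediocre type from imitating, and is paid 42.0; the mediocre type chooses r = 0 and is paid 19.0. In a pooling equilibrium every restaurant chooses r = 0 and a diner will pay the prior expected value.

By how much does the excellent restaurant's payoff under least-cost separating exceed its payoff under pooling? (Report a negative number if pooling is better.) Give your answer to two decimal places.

Least-cost separating signal: r* solves 19.0 = 42.0 − 11.6·r*, so r* = (42.0 − 19.0)/11.6 ≈ 1.9828.
Excellent type's separating payoff: 42.0 − 4.4 × r* = 42.0 − 4.4 × (42.0 − 19.0)/11.6 = 42.0 − 101.2/11.6 ≈ 33.2759.
Pooling payoff: 0.68 × 42.0 + 0.32 × 19.0 = 34.64.
Difference: 33.2759 − 34.64 = -1.3641, i.e. -1.36 to two decimal places.
The excellent type would prefer the pooling outcome.

-1.36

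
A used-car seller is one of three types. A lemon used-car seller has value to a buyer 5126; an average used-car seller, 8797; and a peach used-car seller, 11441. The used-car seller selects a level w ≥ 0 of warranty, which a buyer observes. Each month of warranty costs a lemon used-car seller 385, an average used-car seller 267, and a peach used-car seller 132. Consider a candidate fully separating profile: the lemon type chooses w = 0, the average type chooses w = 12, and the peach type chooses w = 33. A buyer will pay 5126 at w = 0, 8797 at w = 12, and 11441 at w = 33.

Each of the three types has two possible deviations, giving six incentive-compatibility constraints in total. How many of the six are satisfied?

Average (own payoff 8797 − 267×12 = 5593): to w=0 gives 5126 → no gain ✓; to w=33 gives 11441 − 267×33 = 2630 → no gain ✓.
Lemon (own payoff 5126): to w=12 gives 8797 − 385×12 = 4177 → no gain ✓; to w=33 gives 11441 − 385×33 = -1264 → no gain ✓.
Peach (own payoff 11441 − 132×33 = 7085): to w=0 gives 5126 → no gain ✓; to w=12 gives 8797 − 132×12 = 7213 → profitable ✗.
5 of the 6 constraints hold; not an equilibrium.

5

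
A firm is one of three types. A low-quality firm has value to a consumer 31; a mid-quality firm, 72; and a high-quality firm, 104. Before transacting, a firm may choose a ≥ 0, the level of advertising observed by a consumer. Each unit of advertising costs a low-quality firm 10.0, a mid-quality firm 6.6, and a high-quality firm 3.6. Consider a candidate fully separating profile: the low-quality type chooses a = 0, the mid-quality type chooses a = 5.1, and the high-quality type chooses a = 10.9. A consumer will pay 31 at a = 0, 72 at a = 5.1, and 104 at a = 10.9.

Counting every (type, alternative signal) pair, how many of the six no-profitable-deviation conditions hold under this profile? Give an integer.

6

Mid-quality (own payoff 72 − 6.6×5.1 = 38.34): to a=0 gives 31 → no gain ✓; to a=10.9 gives 104 − 6.6×10.9 = 32.06 → no gain ✓.
Low-quality (own payoff 31): to a=5.1 gives 72 − 10.0×5.1 = 21 → no gain ✓; to a=10.9 gives 104 − 10.0×10.9 = -5 → no gain ✓.
High-quality (own payoff 104 − 3.6×10.9 = 64.76): to a=0 gives 31 → no gain ✓; to a=5.1 gives 72 − 3.6×5.1 = 53.64 → no gain ✓.
6 of the 6 constraints hold; this profile is a separating equilibrium.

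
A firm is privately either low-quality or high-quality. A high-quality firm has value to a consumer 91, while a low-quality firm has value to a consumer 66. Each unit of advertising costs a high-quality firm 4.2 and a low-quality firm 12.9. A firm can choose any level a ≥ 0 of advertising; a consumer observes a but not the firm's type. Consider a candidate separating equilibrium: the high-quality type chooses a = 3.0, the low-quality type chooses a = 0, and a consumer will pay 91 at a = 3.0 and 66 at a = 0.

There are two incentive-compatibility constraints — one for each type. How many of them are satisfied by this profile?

2

Low-quality type: stay at 0 → 66; mimic → 91 − 12.9 × 3.0 = 52.3. IC holds (66 ≥ 52.3).
High-quality type: signal → 91 − 4.2 × 3.0 = 78.4; deviate to 0 → 66. IC holds (78.4 ≥ 66).
2 of 2 constraints hold, so this is a separating equilibrium.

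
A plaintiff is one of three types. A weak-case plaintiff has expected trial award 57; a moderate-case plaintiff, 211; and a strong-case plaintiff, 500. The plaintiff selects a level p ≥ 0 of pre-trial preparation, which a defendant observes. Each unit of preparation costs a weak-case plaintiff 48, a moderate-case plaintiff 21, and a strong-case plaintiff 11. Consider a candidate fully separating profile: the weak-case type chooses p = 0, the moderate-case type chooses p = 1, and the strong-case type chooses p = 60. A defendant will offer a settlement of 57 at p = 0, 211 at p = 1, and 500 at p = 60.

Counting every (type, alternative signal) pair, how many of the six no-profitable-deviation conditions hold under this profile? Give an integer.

Moderate-case (own payoff 211 − 21×1 = 190): to p=0 gives 57 → no gain ✓; to p=60 gives 500 − 21×60 = -760 → no gain ✓.
Weak-case (own payoff 57): to p=1 gives 211 − 48×1 = 163 → profitable ✗; to p=60 gives 500 − 48×60 = -2380 → no gain ✓.
Strong-case (own payoff 500 − 11×60 = -160): to p=0 gives 57 → profitable ✗; to p=1 gives 211 − 11×1 = 200 → profitable ✗.
3 of the 6 constraints hold; not an equilibrium.

3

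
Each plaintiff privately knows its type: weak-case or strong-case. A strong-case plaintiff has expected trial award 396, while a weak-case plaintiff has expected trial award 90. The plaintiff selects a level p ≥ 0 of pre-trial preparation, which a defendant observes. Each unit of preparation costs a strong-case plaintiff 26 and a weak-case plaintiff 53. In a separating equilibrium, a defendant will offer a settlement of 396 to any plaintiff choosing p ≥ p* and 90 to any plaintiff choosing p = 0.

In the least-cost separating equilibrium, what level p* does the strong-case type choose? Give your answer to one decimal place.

5.8

A weak-case plaintiff choosing p = 0 receives 90.
Imitating at p* instead would pay 396 at cost 53·p*, netting 396 − 53·p*.
Indifference: 90 = 396 − 53·p*, so p* = (396 − 90) / 53 ≈ 5.8.
At p* the weak-case type's incentive constraint just binds; the strong-case type strictly prefers p* since its per-unit cost is lower.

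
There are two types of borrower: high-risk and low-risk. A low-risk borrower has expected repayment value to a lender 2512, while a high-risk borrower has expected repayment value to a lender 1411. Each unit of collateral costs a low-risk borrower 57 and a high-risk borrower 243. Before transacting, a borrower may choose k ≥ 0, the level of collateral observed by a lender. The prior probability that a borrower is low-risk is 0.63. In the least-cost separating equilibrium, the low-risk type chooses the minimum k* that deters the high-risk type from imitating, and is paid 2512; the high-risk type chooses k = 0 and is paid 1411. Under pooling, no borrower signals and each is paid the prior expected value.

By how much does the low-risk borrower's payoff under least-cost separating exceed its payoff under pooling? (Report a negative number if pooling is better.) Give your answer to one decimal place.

149.1

Least-cost separating signal: k* solves 1411 = 2512 − 243·k*, so k* = (2512 − 1411)/243 ≈ 4.5309.
Low-risk type's separating payoff: 2512 − 57 × k* = 2512 − 57 × (2512 − 1411)/243 = 2512 − 62757/243 ≈ 2253.741.
Pooling payoff: 0.63 × 2512 + 0.37 × 1411 = 2104.63.
Difference: 2253.741 − 2104.63 = 149.111, i.e. 149.1 to one decimal place.
The low-risk type prefers to separate.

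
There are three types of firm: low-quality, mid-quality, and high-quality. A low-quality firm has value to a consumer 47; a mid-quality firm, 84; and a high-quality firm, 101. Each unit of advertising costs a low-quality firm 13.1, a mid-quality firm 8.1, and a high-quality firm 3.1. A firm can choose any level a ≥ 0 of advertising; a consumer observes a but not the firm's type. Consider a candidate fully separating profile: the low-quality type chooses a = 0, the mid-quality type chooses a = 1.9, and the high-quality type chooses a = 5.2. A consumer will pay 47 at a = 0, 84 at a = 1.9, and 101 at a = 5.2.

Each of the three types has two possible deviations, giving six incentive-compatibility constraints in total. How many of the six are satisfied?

5

High-quality (own payoff 101 − 3.1×5.2 = 84.88): to a=0 gives 47 → no gain ✓; to a=1.9 gives 84 − 3.1×1.9 = 78.11 → no gain ✓.
Mid-quality (own payoff 84 − 8.1×1.9 = 68.61): to a=0 gives 47 → no gain ✓; to a=5.2 gives 101 − 8.1×5.2 = 58.88 → no gain ✓.
Low-quality (own payoff 47): to a=1.9 gives 84 − 13.1×1.9 = 59.11 → profitable ✗; to a=5.2 gives 101 − 13.1×5.2 = 32.88 → no gain ✓.
5 of the 6 constraints hold; not an equilibrium.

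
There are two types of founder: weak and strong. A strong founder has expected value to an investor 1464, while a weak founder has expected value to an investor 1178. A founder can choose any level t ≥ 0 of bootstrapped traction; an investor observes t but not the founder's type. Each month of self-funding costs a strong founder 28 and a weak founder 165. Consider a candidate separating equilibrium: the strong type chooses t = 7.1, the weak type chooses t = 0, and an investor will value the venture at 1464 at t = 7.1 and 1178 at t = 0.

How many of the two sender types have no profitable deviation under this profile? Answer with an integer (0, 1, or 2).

Weak type: stay at 0 → 1178; mimic → 1464 − 165 × 7.1 = 292.5. IC holds (1178 ≥ 292.5).
Strong type: signal → 1464 − 28 × 7.1 = 1265.2; deviate to 0 → 1178. IC holds (1265.2 ≥ 1178).
2 of 2 constraints hold, so this is a separating equilibrium.

2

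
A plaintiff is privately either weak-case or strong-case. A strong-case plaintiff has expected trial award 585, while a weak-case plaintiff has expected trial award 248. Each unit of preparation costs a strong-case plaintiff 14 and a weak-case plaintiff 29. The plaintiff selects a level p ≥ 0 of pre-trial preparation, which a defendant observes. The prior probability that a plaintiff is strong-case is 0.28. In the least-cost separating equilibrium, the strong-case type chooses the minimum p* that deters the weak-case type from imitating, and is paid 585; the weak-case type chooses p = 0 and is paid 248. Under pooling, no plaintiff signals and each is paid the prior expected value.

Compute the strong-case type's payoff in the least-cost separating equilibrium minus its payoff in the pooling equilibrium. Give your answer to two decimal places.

79.95

Least-cost separating signal: p* solves 248 = 585 − 29·p*, so p* = (585 − 248)/29 ≈ 11.6207.
Strong-case type's separating payoff: 585 − 14 × p* = 585 − 14 × (585 − 248)/29 = 585 − 4718/29 ≈ 422.3103.
Pooling payoff: 0.28 × 585 + 0.72 × 248 = 342.36.
Difference: 422.3103 − 342.36 = 79.9503, i.e. 79.95 to two decimal places.
The strong-case type prefers to separate.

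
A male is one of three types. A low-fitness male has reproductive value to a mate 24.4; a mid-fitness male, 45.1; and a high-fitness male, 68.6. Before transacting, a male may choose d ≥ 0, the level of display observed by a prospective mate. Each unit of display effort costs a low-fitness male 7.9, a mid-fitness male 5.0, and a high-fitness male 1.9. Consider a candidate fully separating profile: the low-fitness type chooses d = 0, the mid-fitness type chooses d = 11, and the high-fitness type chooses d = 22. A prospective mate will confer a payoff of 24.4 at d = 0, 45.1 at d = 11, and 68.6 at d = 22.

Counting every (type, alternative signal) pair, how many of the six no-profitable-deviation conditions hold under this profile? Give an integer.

5

Mid-fitness (own payoff 45.1 − 5.0×11 = -9.9): to d=0 gives 24.4 → profitable ✗; to d=22 gives 68.6 − 5.0×22 = -41.4 → no gain ✓.
High-fitness (own payoff 68.6 − 1.9×22 = 26.8): to d=0 gives 24.4 → no gain ✓; to d=11 gives 45.1 − 1.9×11 = 24.2 → no gain ✓.
Low-fitness (own payoff 24.4): to d=11 gives 45.1 − 7.9×11 = -41.8 → no gain ✓; to d=22 gives 68.6 − 7.9×22 = -105.2 → no gain ✓.
5 of the 6 constraints hold; not an equilibrium.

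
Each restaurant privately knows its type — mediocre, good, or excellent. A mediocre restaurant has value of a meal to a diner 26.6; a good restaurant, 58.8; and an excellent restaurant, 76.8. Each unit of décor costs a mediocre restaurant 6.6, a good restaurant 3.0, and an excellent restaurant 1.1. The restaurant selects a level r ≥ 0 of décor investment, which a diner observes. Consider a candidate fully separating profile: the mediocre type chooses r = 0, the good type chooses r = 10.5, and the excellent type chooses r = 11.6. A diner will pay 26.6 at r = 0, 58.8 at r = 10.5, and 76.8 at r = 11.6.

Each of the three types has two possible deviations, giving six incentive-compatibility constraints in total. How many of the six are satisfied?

5

Excellent (own payoff 76.8 − 1.1×11.6 = 64.04): to r=0 gives 26.6 → no gain ✓; to r=10.5 gives 58.8 − 1.1×10.5 = 47.25 → no gain ✓.
Good (own payoff 58.8 − 3.0×10.5 = 27.3): to r=0 gives 26.6 → no gain ✓; to r=11.6 gives 76.8 − 3.0×11.6 = 42 → profitable ✗.
Mediocre (own payoff 26.6): to r=10.5 gives 58.8 − 6.6×10.5 = -10.5 → no gain ✓; to r=11.6 gives 76.8 − 6.6×11.6 = 0.24 → no gain ✓.
5 of the 6 constraints hold; not an equilibrium.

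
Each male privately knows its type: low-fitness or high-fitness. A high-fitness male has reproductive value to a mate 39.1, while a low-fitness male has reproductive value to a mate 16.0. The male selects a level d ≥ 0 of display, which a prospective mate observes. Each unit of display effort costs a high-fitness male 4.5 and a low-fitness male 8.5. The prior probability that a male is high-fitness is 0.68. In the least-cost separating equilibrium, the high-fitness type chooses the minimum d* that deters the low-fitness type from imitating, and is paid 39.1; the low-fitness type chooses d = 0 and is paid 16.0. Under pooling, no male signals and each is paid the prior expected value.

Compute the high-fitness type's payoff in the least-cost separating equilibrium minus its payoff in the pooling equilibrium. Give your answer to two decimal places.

Least-cost separating signal: d* solves 16.0 = 39.1 − 8.5·d*, so d* = (39.1 − 16.0)/8.5 ≈ 2.7176.
High-fitness type's separating payoff: 39.1 − 4.5 × d* = 39.1 − 4.5 × (39.1 − 16.0)/8.5 = 39.1 − 103.95/8.5 ≈ 26.8706.
Pooling payoff: 0.68 × 39.1 + 0.32 × 16.0 = 31.708.
Difference: 26.8706 − 31.708 = -4.8374, i.e. -4.84 to two decimal places.
The high-fitness type would prefer the pooling outcome.

-4.84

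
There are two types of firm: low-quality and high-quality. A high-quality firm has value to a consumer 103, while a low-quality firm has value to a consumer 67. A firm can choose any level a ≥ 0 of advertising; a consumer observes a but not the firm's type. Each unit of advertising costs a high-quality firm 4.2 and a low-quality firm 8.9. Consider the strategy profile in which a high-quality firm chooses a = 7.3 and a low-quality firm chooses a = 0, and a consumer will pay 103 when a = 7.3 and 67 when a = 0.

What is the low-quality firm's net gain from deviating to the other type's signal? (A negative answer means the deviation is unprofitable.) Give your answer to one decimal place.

Playing a = 0 the low-quality firm receives 67.
Deviating to a = 7.3 brings payment 103 at cost 8.9 × 7.3 = 64.97, netting 38.03.
Gain from deviating: 38.03 − 67 = -28.97, i.e. -29.0 to one decimal place.
The gain is negative, so the low-quality type's incentive-compatibility constraint is satisfied.

-29.0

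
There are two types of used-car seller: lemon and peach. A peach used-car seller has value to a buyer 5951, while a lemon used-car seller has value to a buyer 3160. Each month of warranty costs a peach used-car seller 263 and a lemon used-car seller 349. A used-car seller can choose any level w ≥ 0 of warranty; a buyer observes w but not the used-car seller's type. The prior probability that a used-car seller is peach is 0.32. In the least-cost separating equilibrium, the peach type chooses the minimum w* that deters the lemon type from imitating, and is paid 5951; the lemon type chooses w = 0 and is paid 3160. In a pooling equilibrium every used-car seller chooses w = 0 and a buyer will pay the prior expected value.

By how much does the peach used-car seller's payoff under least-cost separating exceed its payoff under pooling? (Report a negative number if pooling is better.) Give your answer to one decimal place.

Least-cost separating signal: w* solves 3160 = 5951 − 349·w*, so w* = (5951 − 3160)/349 ≈ 7.9971.
Peach type's separating payoff: 5951 − 263 × w* = 5951 − 263 × (5951 − 3160)/349 = 5951 − 734033/349 ≈ 3847.754.
Pooling payoff: 0.32 × 5951 + 0.68 × 3160 = 4053.12.
Difference: 3847.754 − 4053.12 = -205.366, i.e. -205.4 to one decimal place.
The peach type would prefer the pooling outcome.

-205.4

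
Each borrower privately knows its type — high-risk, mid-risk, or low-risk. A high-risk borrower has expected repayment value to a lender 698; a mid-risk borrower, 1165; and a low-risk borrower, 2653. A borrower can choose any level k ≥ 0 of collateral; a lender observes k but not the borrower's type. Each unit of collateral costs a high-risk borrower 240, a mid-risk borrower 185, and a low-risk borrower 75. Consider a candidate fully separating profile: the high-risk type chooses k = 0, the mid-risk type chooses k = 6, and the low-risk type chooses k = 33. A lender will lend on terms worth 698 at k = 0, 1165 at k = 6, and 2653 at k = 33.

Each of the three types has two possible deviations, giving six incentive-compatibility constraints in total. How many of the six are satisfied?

3

Low-risk (own payoff 2653 − 75×33 = 178): to k=0 gives 698 → profitable ✗; to k=6 gives 1165 − 75×6 = 715 → profitable ✗.
Mid-risk (own payoff 1165 − 185×6 = 55): to k=0 gives 698 → profitable ✗; to k=33 gives 2653 − 185×33 = -3452 → no gain ✓.
High-risk (own payoff 698): to k=6 gives 1165 − 240×6 = -275 → no gain ✓; to k=33 gives 2653 − 240×33 = -5267 → no gain ✓.
3 of the 6 constraints hold; not an equilibrium.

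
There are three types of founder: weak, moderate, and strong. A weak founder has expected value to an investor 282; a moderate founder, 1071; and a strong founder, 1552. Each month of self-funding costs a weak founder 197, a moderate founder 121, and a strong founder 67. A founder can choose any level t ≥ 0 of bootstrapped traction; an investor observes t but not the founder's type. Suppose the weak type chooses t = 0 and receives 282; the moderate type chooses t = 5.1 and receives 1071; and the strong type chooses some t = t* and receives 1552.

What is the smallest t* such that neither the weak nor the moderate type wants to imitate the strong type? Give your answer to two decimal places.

9.08

Moderate type (on-path payoff 1071 − 121×5.1 = 453.9) won't mimic when 453.9 ≥ 1552 − 121·t*, i.e. t* ≥ 9.08.
Weak type (on-path payoff 282) won't mimic when 282 ≥ 1552 − 197·t*, i.e. t* ≥ 6.45.
Both must hold, so t* = max(6.45, 9.08) = 9.08. The moderate type's constraint binds.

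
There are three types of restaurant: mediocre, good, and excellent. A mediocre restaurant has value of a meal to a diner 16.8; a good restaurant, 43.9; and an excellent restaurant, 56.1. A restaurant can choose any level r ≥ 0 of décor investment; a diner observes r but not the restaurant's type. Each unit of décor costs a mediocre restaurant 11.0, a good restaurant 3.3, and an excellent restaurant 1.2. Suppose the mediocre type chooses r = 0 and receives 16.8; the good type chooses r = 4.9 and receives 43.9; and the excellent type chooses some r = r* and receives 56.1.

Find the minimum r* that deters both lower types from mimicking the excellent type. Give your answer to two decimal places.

8.60

Good type (on-path payoff 43.9 − 3.3×4.9 = 27.73) won't mimic when 27.73 ≥ 56.1 − 3.3·r*, i.e. r* ≥ 8.60.
Mediocre type (on-path payoff 16.8) won't mimic when 16.8 ≥ 56.1 − 11.0·r*, i.e. r* ≥ 3.57.
Both must hold, so r* = max(3.57, 8.60) = 8.60. The good type's constraint binds.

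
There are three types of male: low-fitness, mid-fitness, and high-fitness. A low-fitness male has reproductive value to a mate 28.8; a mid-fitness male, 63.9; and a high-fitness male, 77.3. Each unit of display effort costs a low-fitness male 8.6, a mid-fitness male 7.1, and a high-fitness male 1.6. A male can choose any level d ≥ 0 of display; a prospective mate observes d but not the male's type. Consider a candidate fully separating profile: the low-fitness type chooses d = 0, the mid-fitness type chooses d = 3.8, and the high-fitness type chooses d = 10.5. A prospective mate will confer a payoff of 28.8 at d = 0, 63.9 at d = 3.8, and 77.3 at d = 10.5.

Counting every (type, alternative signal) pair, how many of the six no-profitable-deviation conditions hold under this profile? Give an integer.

Mid-fitness (own payoff 63.9 − 7.1×3.8 = 36.92): to d=0 gives 28.8 → no gain ✓; to d=10.5 gives 77.3 − 7.1×10.5 = 2.75 → no gain ✓.
High-fitness (own payoff 77.3 − 1.6×10.5 = 60.5): to d=0 gives 28.8 → no gain ✓; to d=3.8 gives 63.9 − 1.6×3.8 = 57.82 → no gain ✓.
Low-fitness (own payoff 28.8): to d=3.8 gives 63.9 − 8.6×3.8 = 31.22 → profitable ✗; to d=10.5 gives 77.3 − 8.6×10.5 = -13 → no gain ✓.
5 of the 6 constraints hold; not an equilibrium.

5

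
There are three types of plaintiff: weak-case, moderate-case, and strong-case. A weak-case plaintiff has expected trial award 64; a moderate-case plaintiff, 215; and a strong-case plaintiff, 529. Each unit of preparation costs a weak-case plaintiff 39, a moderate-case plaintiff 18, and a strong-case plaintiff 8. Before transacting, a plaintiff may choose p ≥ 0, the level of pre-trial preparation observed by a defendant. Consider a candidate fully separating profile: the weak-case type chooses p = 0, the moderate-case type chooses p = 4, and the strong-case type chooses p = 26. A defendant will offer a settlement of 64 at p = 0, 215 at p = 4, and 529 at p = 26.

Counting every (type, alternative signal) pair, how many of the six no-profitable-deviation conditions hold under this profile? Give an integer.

Moderate-case (own payoff 215 − 18×4 = 143): to p=0 gives 64 → no gain ✓; to p=26 gives 529 − 18×26 = 61 → no gain ✓.
Weak-case (own payoff 64): to p=4 gives 215 − 39×4 = 59 → no gain ✓; to p=26 gives 529 − 39×26 = -485 → no gain ✓.
Strong-case (own payoff 529 − 8×26 = 321): to p=0 gives 64 → no gain ✓; to p=4 gives 215 − 8×4 = 183 → no gain ✓.
6 of the 6 constraints hold; this profile is a separating equilibrium.

6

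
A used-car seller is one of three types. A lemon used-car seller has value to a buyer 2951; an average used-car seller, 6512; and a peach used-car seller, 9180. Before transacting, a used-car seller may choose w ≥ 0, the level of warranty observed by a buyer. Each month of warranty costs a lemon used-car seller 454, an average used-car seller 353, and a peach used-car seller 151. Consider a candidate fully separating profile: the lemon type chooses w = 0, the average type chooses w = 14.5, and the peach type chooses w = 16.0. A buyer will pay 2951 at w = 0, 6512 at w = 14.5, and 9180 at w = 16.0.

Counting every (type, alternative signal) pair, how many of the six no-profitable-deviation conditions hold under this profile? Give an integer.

4

Lemon (own payoff 2951): to w=14.5 gives 6512 − 454×14.5 = -71 → no gain ✓; to w=16.0 gives 9180 − 454×16.0 = 1916 → no gain ✓.
Peach (own payoff 9180 − 151×16.0 = 6764): to w=0 gives 2951 → no gain ✓; to w=14.5 gives 6512 − 151×14.5 = 4322.5 → no gain ✓.
Average (own payoff 6512 − 353×14.5 = 1393.5): to w=0 gives 2951 → profitable ✗; to w=16.0 gives 9180 − 353×16.0 = 3532 → profitable ✗.
4 of the 6 constraints hold; not an equilibrium.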